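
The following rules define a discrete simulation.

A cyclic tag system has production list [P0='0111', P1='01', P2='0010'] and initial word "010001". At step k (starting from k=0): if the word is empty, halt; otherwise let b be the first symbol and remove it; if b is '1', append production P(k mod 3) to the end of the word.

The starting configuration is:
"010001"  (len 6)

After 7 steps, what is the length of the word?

5

k=0  "010001"  (len 6)
k=1  "10001"  (len 5)
k=2  "000101"  (len 6)
k=3  "00101"  (len 5)
k=4  "0101"  (len 4)
k=5  "101"  (len 3)
k=6  "010010"  (len 6)
k=7  "10010"  (len 5)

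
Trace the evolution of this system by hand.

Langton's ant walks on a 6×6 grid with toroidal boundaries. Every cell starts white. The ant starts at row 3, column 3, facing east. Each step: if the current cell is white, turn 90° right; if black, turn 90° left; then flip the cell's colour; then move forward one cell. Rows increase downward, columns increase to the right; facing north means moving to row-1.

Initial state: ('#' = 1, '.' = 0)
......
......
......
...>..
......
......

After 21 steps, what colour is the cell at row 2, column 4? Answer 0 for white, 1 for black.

1

k=0  ......
......
......
...>..
......
......
k=1  ......
......
......
...#..
...v..
......
k=2  ......
......
......
...#..
..<#..
......
k=3  ......
......
......
..^#..
..##..
......
k=4  ......
......
......
..#>..
..##..
......
k=5  ......
......
...^..
..#...
..##..
......
k=6  ......
......
...#>.
..#...
..##..
......
k=7  ......
......
...##.
..#.v.
..##..
......
k=8  ......
......
...##.
..#<#.
..##..
......
k=9  ......
......
...^#.
..###.
..##..
......
k=10  ......
......
..<.#.
..###.
..##..
......
k=11  ......
..^...
..#.#.
..###.
..##..
......
k=12  ......
..#>..
..#.#.
..###.
..##..
......
k=13  ......
..##..
..#v#.
..###.
..##..
......
k=14  ......
..##..
..<##.
..###.
..##..
......
k=15  ......
..##..
...##.
..v##.
..##..
......
k=16  ......
..##..
...##.
...>#.
..##..
......
k=17  ......
..##..
...^#.
....#.
..##..
......
k=18  ......
..##..
..<.#.
....#.
..##..
......
k=19  ......
..^#..
..#.#.
....#.
..##..
......
k=20  ......
.<.#..
..#.#.
....#.
..##..
......
k=21  .^....
.#.#..
..#.#.
....#.
..##..
......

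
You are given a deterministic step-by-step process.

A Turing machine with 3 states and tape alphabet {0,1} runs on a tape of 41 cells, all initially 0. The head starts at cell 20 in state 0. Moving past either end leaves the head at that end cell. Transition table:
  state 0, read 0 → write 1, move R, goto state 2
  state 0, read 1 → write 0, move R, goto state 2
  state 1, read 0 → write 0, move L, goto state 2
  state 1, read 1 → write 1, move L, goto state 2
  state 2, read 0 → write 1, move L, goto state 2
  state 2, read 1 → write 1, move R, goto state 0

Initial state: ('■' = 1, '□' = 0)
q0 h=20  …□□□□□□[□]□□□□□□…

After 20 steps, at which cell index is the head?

26

0) q0 h=20  …□□□□□□[□]□□□□□□…
1) q2 h=21  …□□□□□■[□]□□□□□□…
2) q2 h=20  …□□□□□□[■]■□□□□□…
3) q0 h=21  …□□□□□■[■]□□□□□□…
4) q2 h=22  …□□□□■□[□]□□□□□□…
5) q2 h=21  …□□□□□■[□]■□□□□□…
6) q2 h=20  …□□□□□□[■]■■□□□□…
7) q0 h=21  …□□□□□■[■]■□□□□□…
8) q2 h=22  …□□□□■□[■]□□□□□□…
9) q0 h=23  …□□□■□■[□]□□□□□□…
10) q2 h=24  …□□■□■■[□]□□□□□□…
11) q2 h=23  …□□□■□■[■]■□□□□□…
12) q0 h=24  …□□■□■■[■]□□□□□□…
13) q2 h=25  …□■□■■□[□]□□□□□□…
14) q2 h=24  …□□■□■■[□]■□□□□□…
15) q2 h=23  …□□□■□■[■]■■□□□□…
16) q0 h=24  …□□■□■■[■]■□□□□□…
17) q2 h=25  …□■□■■□[■]□□□□□□…
18) q0 h=26  …■□■■□■[□]□□□□□□…
19) q2 h=27  …□■■□■■[□]□□□□□□…
20) q2 h=26  …■□■■□■[■]■□□□□□…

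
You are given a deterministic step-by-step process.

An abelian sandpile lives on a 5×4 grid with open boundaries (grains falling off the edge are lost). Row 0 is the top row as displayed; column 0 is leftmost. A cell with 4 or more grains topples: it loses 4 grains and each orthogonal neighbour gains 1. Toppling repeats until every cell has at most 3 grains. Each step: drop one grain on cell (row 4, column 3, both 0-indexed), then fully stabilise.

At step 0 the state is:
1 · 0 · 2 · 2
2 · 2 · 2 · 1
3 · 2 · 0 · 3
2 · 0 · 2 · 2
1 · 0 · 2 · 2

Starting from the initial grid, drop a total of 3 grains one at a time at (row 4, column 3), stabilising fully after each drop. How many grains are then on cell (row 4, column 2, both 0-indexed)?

3

k=0  1 · 0 · 2 · 2
2 · 2 · 2 · 1
3 · 2 · 0 · 3
2 · 0 · 2 · 2
1 · 0 · 2 · 2
k=1  1 · 0 · 2 · 2
2 · 2 · 2 · 1
3 · 2 · 0 · 3
2 · 0 · 2 · 2
1 · 0 · 2 · 3
k=2  1 · 0 · 2 · 2
2 · 2 · 2 · 1
3 · 2 · 0 · 3
2 · 0 · 2 · 3
1 · 0 · 3 · 0
k=3  1 · 0 · 2 · 2
2 · 2 · 2 · 1
3 · 2 · 0 · 3
2 · 0 · 2 · 3
1 · 0 · 3 · 1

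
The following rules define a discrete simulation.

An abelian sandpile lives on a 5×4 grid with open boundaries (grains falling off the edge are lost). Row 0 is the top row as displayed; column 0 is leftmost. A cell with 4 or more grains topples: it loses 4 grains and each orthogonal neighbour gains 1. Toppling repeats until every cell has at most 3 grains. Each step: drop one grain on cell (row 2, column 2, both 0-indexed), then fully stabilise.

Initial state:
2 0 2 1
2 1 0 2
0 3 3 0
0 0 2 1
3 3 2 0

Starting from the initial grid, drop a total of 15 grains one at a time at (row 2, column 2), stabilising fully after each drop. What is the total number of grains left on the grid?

gen 0: 2 0 2 1
2 1 0 2
0 3 3 0
0 0 2 1
3 3 2 0
gen 1: 2 0 2 1
2 2 1 2
1 0 1 1
0 1 3 1
3 3 2 0
gen 2: 2 0 2 1
2 2 1 2
1 0 2 1
0 1 3 1
3 3 2 0
gen 3: 2 0 2 1
2 2 1 2
1 0 3 1
0 1 3 1
3 3 2 0
gen 4: 2 0 2 1
2 2 2 2
1 1 1 2
0 2 0 2
3 3 3 0
gen 5: 2 0 2 1
2 2 2 2
1 1 2 2
0 2 0 2
3 3 3 0
gen 6: 2 0 2 1
2 2 2 2
1 1 3 2
0 2 0 2
3 3 3 0
gen 7: 2 0 2 1
2 2 3 2
1 2 0 3
0 2 1 2
3 3 3 0
gen 8: 2 0 2 1
2 2 3 2
1 2 1 3
0 2 1 2
3 3 3 0
gen 9: 2 0 2 1
2 2 3 2
1 2 2 3
0 2 1 2
3 3 3 0
gen 10: 2 0 2 1
2 2 3 2
1 2 3 3
0 2 1 2
3 3 3 0
gen 11: 2 0 3 2
2 3 1 0
1 3 2 1
0 2 2 3
3 3 3 0
gen 12: 2 0 3 2
2 3 1 0
1 3 3 1
0 2 2 3
3 3 3 0
gen 13: 2 1 3 2
3 0 3 0
2 1 1 2
0 3 3 3
3 3 3 0
gen 14: 2 1 3 2
3 0 3 0
2 1 2 2
0 3 3 3
3 3 3 0
gen 15: 2 1 3 2
3 0 3 0
2 1 3 2
0 3 3 3
3 3 3 0

40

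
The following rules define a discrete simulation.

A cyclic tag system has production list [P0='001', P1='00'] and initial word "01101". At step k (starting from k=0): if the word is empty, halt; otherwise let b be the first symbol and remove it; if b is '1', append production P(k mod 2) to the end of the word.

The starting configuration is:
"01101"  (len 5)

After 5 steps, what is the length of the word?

8

[0] "01101"  (len 5)
[1] "1101"  (len 4)
[2] "10100"  (len 5)
[3] "0100001"  (len 7)
[4] "100001"  (len 6)
[5] "00001001"  (len 8)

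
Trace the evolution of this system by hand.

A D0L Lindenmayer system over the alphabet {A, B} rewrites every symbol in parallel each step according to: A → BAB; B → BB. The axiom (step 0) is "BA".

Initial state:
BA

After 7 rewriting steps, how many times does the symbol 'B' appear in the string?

382

k=0  BA
k=1  BBBAB
k=2  BBBBBBBABBB
k=3  BBBBBBBBBBBBBBBABBBBBBB
k=4  BBBBBBBBBBBBBBBBBBBBBBBBBBBBBBBABBBBBBBBBBBBBBB
k=5  BBBBBBBBBBBBBBBBBBBBBBBBBBBBBBBBBBBBBBBBBBBBBBBBBBBBBBBBBBBBBBBABBBBBBBBBBBBBBBBBBBBBBBBBBBBBBB
k=6  BBBBBBBBBBBBBBBBBBBBBBBBBBBBBBBBBBBBBBBBBBBBBBBBBBBBBBBBBB…BBBBBBBBBBBBBBBBBBBBBBBBBBBBBBBBBBBBBBBBBBBBBBBBBBBBBBBBBB  (len 191)
k=7  BBBBBBBBBBBBBBBBBBBBBBBBBBBBBBBBBBBBBBBBBBBBBBBBBBBBBBBBBB…BBBBBBBBBBBBBBBBBBBBBBBBBBBBBBBBBBBBBBBBBBBBBBBBBBBBBBBBBB  (len 383)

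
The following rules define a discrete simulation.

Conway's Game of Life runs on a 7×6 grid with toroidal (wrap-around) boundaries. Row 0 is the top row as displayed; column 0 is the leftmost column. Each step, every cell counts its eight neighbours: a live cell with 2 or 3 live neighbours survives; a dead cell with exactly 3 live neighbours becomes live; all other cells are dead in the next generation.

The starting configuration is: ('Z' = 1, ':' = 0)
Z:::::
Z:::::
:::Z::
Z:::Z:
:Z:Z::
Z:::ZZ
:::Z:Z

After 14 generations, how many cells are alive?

gen 0: Z:::::
Z:::::
:::Z::
Z:::Z:
:Z:Z::
Z:::ZZ
:::Z:Z
gen 1: Z::::Z
::::::
:::::Z
::ZZZ:
:Z:Z::
Z:ZZ:Z
::::::
gen 2: ::::::
Z::::Z
:::ZZ:
::ZZZ:
ZZ:::Z
ZZZZZ:
:Z::Z:
gen 3: Z::::Z
::::ZZ
::Z:::
ZZZ:::
::::::
:::ZZ:
ZZ::ZZ
gen 4: :Z::::
Z:::ZZ
Z:ZZ:Z
:ZZ:::
:ZZZ::
Z::ZZ:
:Z:Z::
gen 5: :ZZ:ZZ
::ZZZ:
::ZZ::
::::Z:
Z:::Z:
Z:::Z:
ZZ:ZZ:
gen 6: ::::::
:::::Z
::Z:::
::::ZZ
:::ZZ:
Z:::Z:
::::::
gen 7: ::::::
::::::
::::ZZ
::::ZZ
:::Z::
:::ZZZ
::::::
gen 8: ::::::
::::::
::::ZZ
:::Z:Z
:::Z::
:::ZZ:
::::Z:
gen 9: ::::::
::::::
::::ZZ
:::Z:Z
::ZZ::
:::ZZ:
:::ZZ:
gen 10: ::::::
::::::
::::ZZ
::ZZ:Z
::Z:::
::::::
:::ZZ:
gen 11: ::::::
::::::
:::ZZZ
::ZZ:Z
::ZZ::
:::Z::
::::::
gen 12: ::::::
::::Z:
::ZZ:Z
:::::Z
::::::
::ZZ::
::::::
gen 13: ::::::
:::ZZ:
:::Z:Z
::::Z:
::::::
::::::
::::::
gen 14: ::::::
:::ZZ:
:::Z:Z
::::Z:
::::::
::::::
::::::

5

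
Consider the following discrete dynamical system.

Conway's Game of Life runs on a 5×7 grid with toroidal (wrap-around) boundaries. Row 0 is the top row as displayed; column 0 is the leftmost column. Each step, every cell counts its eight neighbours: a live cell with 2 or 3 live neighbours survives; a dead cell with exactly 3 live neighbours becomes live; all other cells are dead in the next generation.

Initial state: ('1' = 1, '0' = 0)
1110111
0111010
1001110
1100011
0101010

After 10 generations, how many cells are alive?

k=0  1110111
0111010
1001110
1100011
0101010
k=1  0000000
0000000
0001000
0101000
0001000
k=2  0000000
0000000
0010000
0001100
0010000
k=3  0000000
0000000
0001000
0011000
0001000
k=4  0000000
0000000
0011000
0011100
0011000
k=5  0000000
0000000
0010100
0100100
0010100
k=6  0000000
0000000
0001000
0110110
0001000
k=7  0000000
0000000
0011100
0010100
0011100
k=8  0001000
0001000
0010100
0100010
0010100
k=9  0011100
0011100
0011100
0110110
0011100
k=10  0100010
0100010
0000000
0100010
0000000

6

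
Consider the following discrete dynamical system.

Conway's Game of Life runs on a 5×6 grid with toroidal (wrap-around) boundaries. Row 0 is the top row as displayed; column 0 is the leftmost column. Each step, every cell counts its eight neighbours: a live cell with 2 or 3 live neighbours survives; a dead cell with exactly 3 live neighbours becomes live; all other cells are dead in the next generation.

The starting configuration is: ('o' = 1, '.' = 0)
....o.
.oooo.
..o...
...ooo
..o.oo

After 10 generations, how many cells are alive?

3

0) ....o.
.oooo.
..o...
...ooo
..o.oo
1) .o....
.oo.o.
.o...o
..o..o
......
2) .oo...
.oo...
.o.ooo
o.....
......
3) .oo...
....o.
.o.ooo
o...oo
.o....
4) .oo...
oo..oo
...o..
.ooo..
.oo..o
5) ...oo.
oo.ooo
...o.o
oo.oo.
......
6) o.oo..
o.....
......
o.oooo
..o..o
7) o.oo.o
.o....
oo.oo.
oooooo
......
8) ooo...
......
......
......
......
9) .o....
.o....
......
......
.o....
10) ooo...
......
......
......
......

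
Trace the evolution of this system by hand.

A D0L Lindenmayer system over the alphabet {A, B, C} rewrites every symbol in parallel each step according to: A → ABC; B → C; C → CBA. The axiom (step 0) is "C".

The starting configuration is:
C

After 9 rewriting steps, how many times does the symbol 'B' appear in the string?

985

gen 0: C
gen 1: CBA
gen 2: CBACABC
gen 3: CBACABCCBAABCCCBA
gen 4: CBACABCCBAABCCCBACBACABCABCCCBACBACBACABC
gen 5: CBACABCCBAABCCCBACBACABCABCCCBACBACBACABCCBACABCCBAABCCCBAABCCCBACBACBACABCCBACABCCBACABCCBAABCCCBA
gen 6: CBACABCCBAABCCCBACBACABCABCCCBACBACBACABCCBACABCCBAABCCCBA…CBACABCCBAABCCCBACBACABCCBAABCCCBACBACABCABCCCBACBACBACABC  (len 239)
gen 7: CBACABCCBAABCCCBACBACABCABCCCBACBACBACABCCBACABCCBAABCCCBA…CBACABCCBAABCCCBAABCCCBACBACBACABCCBACABCCBACABCCBAABCCCBA  (len 577)
gen 8: CBACABCCBAABCCCBACBACABCABCCCBACBACBACABCCBACABCCBAABCCCBA…CBACABCCBAABCCCBACBACABCCBAABCCCBACBACABCABCCCBACBACBACABC  (len 1393)
gen 9: CBACABCCBAABCCCBACBACABCABCCCBACBACBACABCCBACABCCBAABCCCBA…CBACABCCBAABCCCBAABCCCBACBACBACABCCBACABCCBACABCCBAABCCCBA  (len 3363)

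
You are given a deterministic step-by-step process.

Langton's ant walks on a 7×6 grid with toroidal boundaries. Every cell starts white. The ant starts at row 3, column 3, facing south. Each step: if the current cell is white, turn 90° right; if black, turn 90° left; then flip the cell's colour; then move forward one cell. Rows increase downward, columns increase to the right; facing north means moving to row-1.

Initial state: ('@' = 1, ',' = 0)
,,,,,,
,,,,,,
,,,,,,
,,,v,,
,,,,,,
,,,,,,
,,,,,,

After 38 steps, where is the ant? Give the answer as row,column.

gen 0: ,,,,,,
,,,,,,
,,,,,,
,,,v,,
,,,,,,
,,,,,,
,,,,,,
gen 1: ,,,,,,
,,,,,,
,,,,,,
,,<@,,
,,,,,,
,,,,,,
,,,,,,
gen 2: ,,,,,,
,,,,,,
,,^,,,
,,@@,,
,,,,,,
,,,,,,
,,,,,,
gen 3: ,,,,,,
,,,,,,
,,@>,,
,,@@,,
,,,,,,
,,,,,,
,,,,,,
gen 4: ,,,,,,
,,,,,,
,,@@,,
,,@v,,
,,,,,,
,,,,,,
,,,,,,
gen 5: ,,,,,,
,,,,,,
,,@@,,
,,@,>,
,,,,,,
,,,,,,
,,,,,,
gen 6: ,,,,,,
,,,,,,
,,@@,,
,,@,@,
,,,,v,
,,,,,,
,,,,,,
gen 7: ,,,,,,
,,,,,,
,,@@,,
,,@,@,
,,,<@,
,,,,,,
,,,,,,
gen 8: ,,,,,,
,,,,,,
,,@@,,
,,@^@,
,,,@@,
,,,,,,
,,,,,,
gen 9: ,,,,,,
,,,,,,
,,@@,,
,,@@>,
,,,@@,
,,,,,,
,,,,,,
gen 10: ,,,,,,
,,,,,,
,,@@^,
,,@@,,
,,,@@,
,,,,,,
,,,,,,
gen 11: ,,,,,,
,,,,,,
,,@@@>
,,@@,,
,,,@@,
,,,,,,
,,,,,,
gen 12: ,,,,,,
,,,,,,
,,@@@@
,,@@,v
,,,@@,
,,,,,,
,,,,,,
gen 13: ,,,,,,
,,,,,,
,,@@@@
,,@@<@
,,,@@,
,,,,,,
,,,,,,
gen 14: ,,,,,,
,,,,,,
,,@@^@
,,@@@@
,,,@@,
,,,,,,
,,,,,,
gen 15: ,,,,,,
,,,,,,
,,@<,@
,,@@@@
,,,@@,
,,,,,,
,,,,,,
gen 16: ,,,,,,
,,,,,,
,,@,,@
,,@v@@
,,,@@,
,,,,,,
,,,,,,
gen 17: ,,,,,,
,,,,,,
,,@,,@
,,@,>@
,,,@@,
,,,,,,
,,,,,,
gen 18: ,,,,,,
,,,,,,
,,@,^@
,,@,,@
,,,@@,
,,,,,,
,,,,,,
gen 19: ,,,,,,
,,,,,,
,,@,@>
,,@,,@
,,,@@,
,,,,,,
,,,,,,
gen 20: ,,,,,,
,,,,,^
,,@,@,
,,@,,@
,,,@@,
,,,,,,
,,,,,,
gen 21: ,,,,,,
>,,,,@
,,@,@,
,,@,,@
,,,@@,
,,,,,,
,,,,,,
gen 22: ,,,,,,
@,,,,@
v,@,@,
,,@,,@
,,,@@,
,,,,,,
,,,,,,
gen 23: ,,,,,,
@,,,,@
@,@,@<
,,@,,@
,,,@@,
,,,,,,
,,,,,,
gen 24: ,,,,,,
@,,,,^
@,@,@@
,,@,,@
,,,@@,
,,,,,,
,,,,,,
gen 25: ,,,,,,
@,,,<,
@,@,@@
,,@,,@
,,,@@,
,,,,,,
,,,,,,
gen 26: ,,,,^,
@,,,@,
@,@,@@
,,@,,@
,,,@@,
,,,,,,
,,,,,,
gen 27: ,,,,@>
@,,,@,
@,@,@@
,,@,,@
,,,@@,
,,,,,,
,,,,,,
gen 28: ,,,,@@
@,,,@v
@,@,@@
,,@,,@
,,,@@,
,,,,,,
,,,,,,
gen 29: ,,,,@@
@,,,<@
@,@,@@
,,@,,@
,,,@@,
,,,,,,
,,,,,,
gen 30: ,,,,@@
@,,,,@
@,@,v@
,,@,,@
,,,@@,
,,,,,,
,,,,,,
gen 31: ,,,,@@
@,,,,@
@,@,,>
,,@,,@
,,,@@,
,,,,,,
,,,,,,
gen 32: ,,,,@@
@,,,,^
@,@,,,
,,@,,@
,,,@@,
,,,,,,
,,,,,,
gen 33: ,,,,@@
@,,,<,
@,@,,,
,,@,,@
,,,@@,
,,,,,,
,,,,,,
gen 34: ,,,,^@
@,,,@,
@,@,,,
,,@,,@
,,,@@,
,,,,,,
,,,,,,
gen 35: ,,,<,@
@,,,@,
@,@,,,
,,@,,@
,,,@@,
,,,,,,
,,,,,,
gen 36: ,,,@,@
@,,,@,
@,@,,,
,,@,,@
,,,@@,
,,,,,,
,,,^,,
gen 37: ,,,@,@
@,,,@,
@,@,,,
,,@,,@
,,,@@,
,,,,,,
,,,@>,
gen 38: ,,,@v@
@,,,@,
@,@,,,
,,@,,@
,,,@@,
,,,,,,
,,,@@,

0,4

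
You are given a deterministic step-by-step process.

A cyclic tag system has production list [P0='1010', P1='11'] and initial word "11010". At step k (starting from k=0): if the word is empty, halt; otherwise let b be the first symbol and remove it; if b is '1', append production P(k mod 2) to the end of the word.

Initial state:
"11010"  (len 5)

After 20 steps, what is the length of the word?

[0] "11010"  (len 5)
[1] "10101010"  (len 8)
[2] "010101011"  (len 9)
[3] "10101011"  (len 8)
[4] "010101111"  (len 9)
[5] "10101111"  (len 8)
[6] "010111111"  (len 9)
[7] "10111111"  (len 8)
[8] "011111111"  (len 9)
[9] "11111111"  (len 8)
[10] "111111111"  (len 9)
[11] "111111111010"  (len 12)
[12] "1111111101011"  (len 13)
[13] "1111111010111010"  (len 16)
[14] "11111101011101011"  (len 17)
[15] "11111010111010111010"  (len 20)
[16] "111101011101011101011"  (len 21)
[17] "111010111010111010111010"  (len 24)
[18] "1101011101011101011101011"  (len 25)
[19] "1010111010111010111010111010"  (len 28)
[20] "01011101011101011101011101011"  (len 29)

29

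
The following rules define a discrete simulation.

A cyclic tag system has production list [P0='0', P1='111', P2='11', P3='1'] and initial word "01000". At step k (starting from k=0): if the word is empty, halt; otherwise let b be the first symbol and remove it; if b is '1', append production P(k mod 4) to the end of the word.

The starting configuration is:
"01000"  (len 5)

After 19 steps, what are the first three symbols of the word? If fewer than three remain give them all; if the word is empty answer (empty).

step 0: "01000"  (len 5)
step 1: "1000"  (len 4)
step 2: "000111"  (len 6)
step 3: "00111"  (len 5)
step 4: "0111"  (len 4)
step 5: "111"  (len 3)
step 6: "11111"  (len 5)
step 7: "111111"  (len 6)
step 8: "111111"  (len 6)
step 9: "111110"  (len 6)
step 10: "11110111"  (len 8)
step 11: "111011111"  (len 9)
step 12: "110111111"  (len 9)
step 13: "101111110"  (len 9)
step 14: "01111110111"  (len 11)
step 15: "1111110111"  (len 10)
step 16: "1111101111"  (len 10)
step 17: "1111011110"  (len 10)
step 18: "111011110111"  (len 12)
step 19: "1101111011111"  (len 13)

110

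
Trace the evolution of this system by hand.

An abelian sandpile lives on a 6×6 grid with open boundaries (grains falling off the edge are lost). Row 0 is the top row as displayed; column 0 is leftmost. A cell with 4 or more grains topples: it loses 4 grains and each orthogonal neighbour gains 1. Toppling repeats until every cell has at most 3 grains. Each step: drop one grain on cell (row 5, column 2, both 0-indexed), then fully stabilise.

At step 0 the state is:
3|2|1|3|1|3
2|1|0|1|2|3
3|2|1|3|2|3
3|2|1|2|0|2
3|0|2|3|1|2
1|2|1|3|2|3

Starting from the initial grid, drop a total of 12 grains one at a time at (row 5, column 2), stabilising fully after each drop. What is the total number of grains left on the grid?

71

step 0: 3|2|1|3|1|3
2|1|0|1|2|3
3|2|1|3|2|3
3|2|1|2|0|2
3|0|2|3|1|2
1|2|1|3|2|3
step 1: 3|2|1|3|1|3
2|1|0|1|2|3
3|2|1|3|2|3
3|2|1|2|0|2
3|0|2|3|1|2
1|2|2|3|2|3
step 2: 3|2|1|3|1|3
2|1|0|1|2|3
3|2|1|3|2|3
3|2|1|2|0|2
3|0|2|3|1|2
1|2|3|3|2|3
step 3: 3|2|1|3|1|3
2|1|0|1|2|3
3|2|1|3|2|3
3|2|2|3|0|2
3|1|0|1|2|2
1|3|2|1|3|3
step 4: 3|2|1|3|1|3
2|1|0|1|2|3
3|2|1|3|2|3
3|2|2|3|0|2
3|1|0|1|2|2
1|3|3|1|3|3
step 5: 3|2|1|3|1|3
2|1|0|1|2|3
3|2|1|3|2|3
3|2|2|3|0|2
3|2|1|1|2|2
2|0|1|2|3|3
step 6: 3|2|1|3|1|3
2|1|0|1|2|3
3|2|1|3|2|3
3|2|2|3|0|2
3|2|1|1|2|2
2|0|2|2|3|3
step 7: 3|2|1|3|1|3
2|1|0|1|2|3
3|2|1|3|2|3
3|2|2|3|0|2
3|2|1|1|2|2
2|0|3|2|3|3
step 8: 3|2|1|3|1|3
2|1|0|1|2|3
3|2|1|3|2|3
3|2|2|3|0|2
3|2|2|1|2|2
2|1|0|3|3|3
step 9: 3|2|1|3|1|3
2|1|0|1|2|3
3|2|1|3|2|3
3|2|2|3|0|2
3|2|2|1|2|2
2|1|1|3|3|3
step 10: 3|2|1|3|1|3
2|1|0|1|2|3
3|2|1|3|2|3
3|2|2|3|0|2
3|2|2|1|2|2
2|1|2|3|3|3
step 11: 3|2|1|3|1|3
2|1|0|1|2|3
3|2|1|3|2|3
3|2|2|3|0|2
3|2|2|1|2|2
2|1|3|3|3|3
step 12: 3|2|1|3|1|3
2|1|0|1|2|3
3|2|1|3|2|3
3|2|2|3|0|2
3|2|3|2|3|3
2|2|1|1|1|0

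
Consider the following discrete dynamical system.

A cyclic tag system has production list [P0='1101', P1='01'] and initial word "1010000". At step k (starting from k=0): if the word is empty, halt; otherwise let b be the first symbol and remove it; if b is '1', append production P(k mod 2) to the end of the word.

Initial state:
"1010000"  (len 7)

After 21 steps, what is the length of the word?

t=0: "1010000"  (len 7)
t=1: "0100001101"  (len 10)
t=2: "100001101"  (len 9)
t=3: "000011011101"  (len 12)
t=4: "00011011101"  (len 11)
t=5: "0011011101"  (len 10)
t=6: "011011101"  (len 9)
t=7: "11011101"  (len 8)
t=8: "101110101"  (len 9)
t=9: "011101011101"  (len 12)
t=10: "11101011101"  (len 11)
t=11: "11010111011101"  (len 14)
t=12: "101011101110101"  (len 15)
t=13: "010111011101011101"  (len 18)
t=14: "10111011101011101"  (len 17)
t=15: "01110111010111011101"  (len 20)
t=16: "1110111010111011101"  (len 19)
t=17: "1101110101110111011101"  (len 22)
t=18: "10111010111011101110101"  (len 23)
t=19: "01110101110111011101011101"  (len 26)
t=20: "1110101110111011101011101"  (len 25)
t=21: "1101011101110111010111011101"  (len 28)

28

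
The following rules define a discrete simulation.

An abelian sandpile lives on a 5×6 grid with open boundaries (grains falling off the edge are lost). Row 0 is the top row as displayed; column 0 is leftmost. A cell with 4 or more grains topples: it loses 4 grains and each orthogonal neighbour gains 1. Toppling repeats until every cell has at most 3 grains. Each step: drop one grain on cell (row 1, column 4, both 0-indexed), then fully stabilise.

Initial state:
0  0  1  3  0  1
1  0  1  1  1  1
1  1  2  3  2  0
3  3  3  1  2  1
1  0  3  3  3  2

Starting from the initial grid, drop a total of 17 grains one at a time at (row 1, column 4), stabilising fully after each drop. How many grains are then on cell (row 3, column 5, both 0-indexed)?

t=0: 0  0  1  3  0  1
1  0  1  1  1  1
1  1  2  3  2  0
3  3  3  1  2  1
1  0  3  3  3  2
t=1: 0  0  1  3  0  1
1  0  1  1  2  1
1  1  2  3  2  0
3  3  3  1  2  1
1  0  3  3  3  2
t=2: 0  0  1  3  0  1
1  0  1  1  3  1
1  1  2  3  2  0
3  3  3  1  2  1
1  0  3  3  3  2
t=3: 0  0  1  3  1  1
1  0  1  2  0  2
1  1  2  3  3  0
3  3  3  1  2  1
1  0  3  3  3  2
t=4: 0  0  1  3  1  1
1  0  1  2  1  2
1  1  2  3  3  0
3  3  3  1  2  1
1  0  3  3  3  2
t=5: 0  0  1  3  1  1
1  0  1  2  2  2
1  1  2  3  3  0
3  3  3  1  2  1
1  0  3  3  3  2
t=6: 0  0  1  3  1  1
1  0  1  2  3  2
1  1  2  3  3  0
3  3  3  1  2  1
1  0  3  3  3  2
t=7: 0  0  2  0  3  1
1  0  2  1  2  3
1  1  3  1  1  1
3  3  3  2  3  1
1  0  3  3  3  2
t=8: 0  0  2  0  3  1
1  0  2  1  3  3
1  1  3  1  1  1
3  3  3  2  3  1
1  0  3  3  3  2
t=9: 0  0  2  1  0  3
1  0  2  2  2  0
1  1  3  1  2  2
3  3  3  2  3  1
1  0  3  3  3  2
t=10: 0  0  2  1  0  3
1  0  2  2  3  0
1  1  3  1  2  2
3  3  3  2  3  1
1  0  3  3  3  2
t=11: 0  0  2  1  1  3
1  0  2  3  0  1
1  1  3  1  3  2
3  3  3  2  3  1
1  0  3  3  3  2
t=12: 0  0  2  1  1  3
1  0  2  3  1  1
1  1  3  1  3  2
3  3  3  2  3  1
1  0  3  3  3  2
t=13: 0  0  2  1  1  3
1  0  2  3  2  1
1  1  3  1  3  2
3  3  3  2  3  1
1  0  3  3  3  2
t=14: 0  0  2  1  1  3
1  0  2  3  3  1
1  1  3  1  3  2
3  3  3  2  3  1
1  0  3  3  3  2
t=15: 0  0  3  2  2  3
1  1  0  2  2  2
2  3  2  1  2  3
0  1  3  2  2  2
2  2  1  2  1  3
t=16: 0  0  3  2  2  3
1  1  0  2  3  2
2  3  2  1  2  3
0  1  3  2  2  2
2  2  1  2  1  3
t=17: 0  0  3  2  3  3
1  1  0  3  0  3
2  3  2  1  3  3
0  1  3  2  2  2
2  2  1  2  1  3

2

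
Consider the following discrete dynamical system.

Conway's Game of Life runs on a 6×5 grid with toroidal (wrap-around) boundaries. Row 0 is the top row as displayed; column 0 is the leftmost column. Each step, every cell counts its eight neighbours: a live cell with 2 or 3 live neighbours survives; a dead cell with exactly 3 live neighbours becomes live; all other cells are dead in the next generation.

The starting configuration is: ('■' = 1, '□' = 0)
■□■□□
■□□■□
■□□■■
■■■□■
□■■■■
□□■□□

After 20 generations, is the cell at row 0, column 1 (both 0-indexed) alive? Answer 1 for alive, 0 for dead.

0

step 0: ■□■□□
■□□■□
■□□■■
■■■□■
□■■■■
□□■□□
step 1: □□■■■
■□■■□
□□□□□
□□□□□
□□□□■
■□□□■
step 2: □□■□□
□■■□□
□□□□□
□□□□□
■□□□■
■□□□□
step 3: □□■□□
□■■□□
□□□□□
□□□□□
■□□□■
■■□□■
step 4: □□■■□
□■■□□
□□□□□
□□□□□
□■□□■
□■□■■
step 5: ■□□□■
□■■■□
□□□□□
□□□□□
□□■■■
□■□□■
step 6: □□□□■
■■■■■
□□■□□
□□□■□
■□■■■
□■■□□
step 7: □□□□■
■■■□■
■□□□□
□■□□□
■□□□■
□■■□□
step 8: □□□□■
□■□■■
□□■□■
□■□□■
■□■□□
□■□■■
step 9: □□□□□
□□■□■
□■■□■
□■■□■
□□■□□
□■■■■
step 10: ■■□□■
■■■□□
□□□□■
□□□□□
□□□□■
□■■■□
step 11: □□□□■
□□■■□
■■□□□
□□□□□
□□■■□
□■■■□
step 12: □■□□■
■■■■■
□■■□□
□■■□□
□■□■□
□■□□■
step 13: □□□□□
□□□□■
□□□□■
■□□■□
□■□■□
□■□■■
step 14: ■□□■■
□□□□□
■□□■■
■□■■□
□■□■□
■□□■■
step 15: ■□□■□
□□□□□
■■■■□
■□□□□
□■□□□
□■□□□
step 16: □□□□□
■□□■□
■■■□■
■□□□■
■■□□□
■■■□□
step 17: ■□■□■
■□■■□
□□■□□
□□■■□
□□■□□
■□■□□
step 18: ■□■□□
■□■□□
□□□□■
□■■■□
□□■□□
■□■□■
step 19: ■□■□□
■□□■■
■□□□■
□■■■□
■□□□■
■□■□■
step 20: □□■□□
□□□■□
□□□□□
□■■■□
□□□□□
□□□□□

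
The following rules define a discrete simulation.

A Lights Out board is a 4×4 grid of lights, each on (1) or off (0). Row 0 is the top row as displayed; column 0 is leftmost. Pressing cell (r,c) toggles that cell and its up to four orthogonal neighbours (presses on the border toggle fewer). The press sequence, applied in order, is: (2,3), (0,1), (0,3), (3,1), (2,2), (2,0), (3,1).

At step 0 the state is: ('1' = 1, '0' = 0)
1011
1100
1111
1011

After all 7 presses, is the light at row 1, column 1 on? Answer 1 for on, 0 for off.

t=0: 1011
1100
1111
1011
t=1: 1011
1101
1100
1010
t=2: 0101
1001
1100
1010
t=3: 0110
1000
1100
1010
t=4: 0110
1000
1000
0100
t=5: 0110
1010
1111
0110
t=6: 0110
0010
0011
1110
t=7: 0110
0010
0111
0000

0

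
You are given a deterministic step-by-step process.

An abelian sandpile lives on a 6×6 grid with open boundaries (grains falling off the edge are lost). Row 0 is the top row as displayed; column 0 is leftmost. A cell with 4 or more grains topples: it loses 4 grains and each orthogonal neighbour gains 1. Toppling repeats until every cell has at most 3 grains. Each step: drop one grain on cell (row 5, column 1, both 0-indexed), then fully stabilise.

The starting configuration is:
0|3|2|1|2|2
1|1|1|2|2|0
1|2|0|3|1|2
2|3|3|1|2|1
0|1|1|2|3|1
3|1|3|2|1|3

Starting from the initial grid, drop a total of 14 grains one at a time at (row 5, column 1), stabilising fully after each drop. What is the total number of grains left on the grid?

step 0: 0|3|2|1|2|2
1|1|1|2|2|0
1|2|0|3|1|2
2|3|3|1|2|1
0|1|1|2|3|1
3|1|3|2|1|3
step 1: 0|3|2|1|2|2
1|1|1|2|2|0
1|2|0|3|1|2
2|3|3|1|2|1
0|1|1|2|3|1
3|2|3|2|1|3
step 2: 0|3|2|1|2|2
1|1|1|2|2|0
1|2|0|3|1|2
2|3|3|1|2|1
0|1|1|2|3|1
3|3|3|2|1|3
step 3: 0|3|2|1|2|2
1|1|1|2|2|0
1|2|0|3|1|2
2|3|3|1|2|1
1|2|2|2|3|1
0|2|0|3|1|3
step 4: 0|3|2|1|2|2
1|1|1|2|2|0
1|2|0|3|1|2
2|3|3|1|2|1
1|2|2|2|3|1
0|3|0|3|1|3
step 5: 0|3|2|1|2|2
1|1|1|2|2|0
1|2|0|3|1|2
2|3|3|1|2|1
1|3|2|2|3|1
1|0|1|3|1|3
step 6: 0|3|2|1|2|2
1|1|1|2|2|0
1|2|0|3|1|2
2|3|3|1|2|1
1|3|2|2|3|1
1|1|1|3|1|3
step 7: 0|3|2|1|2|2
1|1|1|2|2|0
1|2|0|3|1|2
2|3|3|1|2|1
1|3|2|2|3|1
1|2|1|3|1|3
step 8: 0|3|2|1|2|2
1|1|1|2|2|0
1|2|0|3|1|2
2|3|3|1|2|1
1|3|2|2|3|1
1|3|1|3|1|3
step 9: 0|3|2|1|2|2
1|1|1|2|2|0
1|3|1|3|1|2
3|1|1|2|2|1
2|2|0|3|3|1
2|1|3|3|1|3
step 10: 0|3|2|1|2|2
1|1|1|2|2|0
1|3|1|3|1|2
3|1|1|2|2|1
2|2|0|3|3|1
2|2|3|3|1|3
step 11: 0|3|2|1|2|2
1|1|1|2|2|0
1|3|1|3|1|2
3|1|1|2|2|1
2|2|0|3|3|1
2|3|3|3|1|3
step 12: 0|3|2|1|2|2
1|1|1|2|2|0
1|3|1|3|1|2
3|1|1|3|3|1
2|3|2|1|0|2
3|1|1|1|3|3
step 13: 0|3|2|1|2|2
1|1|1|2|2|0
1|3|1|3|1|2
3|1|1|3|3|1
2|3|2|1|0|2
3|2|1|1|3|3
step 14: 0|3|2|1|2|2
1|1|1|2|2|0
1|3|1|3|1|2
3|1|1|3|3|1
2|3|2|1|0|2
3|3|1|1|3|3

64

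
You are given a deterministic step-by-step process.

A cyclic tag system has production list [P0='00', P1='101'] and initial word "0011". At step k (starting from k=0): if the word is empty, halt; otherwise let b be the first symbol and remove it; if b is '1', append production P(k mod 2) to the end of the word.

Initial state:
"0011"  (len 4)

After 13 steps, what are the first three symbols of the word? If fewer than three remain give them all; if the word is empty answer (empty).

0) "0011"  (len 4)
1) "011"  (len 3)
2) "11"  (len 2)
3) "100"  (len 3)
4) "00101"  (len 5)
5) "0101"  (len 4)
6) "101"  (len 3)
7) "0100"  (len 4)
8) "100"  (len 3)
9) "0000"  (len 4)
10) "000"  (len 3)
11) "00"  (len 2)
12) "0"  (len 1)
13) (halted — word empty)

(empty)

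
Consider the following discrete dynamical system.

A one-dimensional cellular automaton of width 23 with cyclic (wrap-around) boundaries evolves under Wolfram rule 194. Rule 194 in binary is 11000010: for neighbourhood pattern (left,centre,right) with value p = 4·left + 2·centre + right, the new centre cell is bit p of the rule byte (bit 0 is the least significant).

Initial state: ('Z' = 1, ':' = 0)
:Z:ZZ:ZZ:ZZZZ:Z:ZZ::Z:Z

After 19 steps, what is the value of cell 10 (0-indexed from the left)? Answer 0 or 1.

0

gen 0: :Z:ZZ:ZZ:ZZZZ:Z:ZZ::Z:Z
gen 1: ::::Z::Z::ZZZ::::Z:Z:::
gen 2: :::Z::Z::Z:ZZ:::Z::::::
gen 3: ::Z::Z::Z:::Z::Z:::::::
gen 4: :Z::Z::Z:::Z::Z::::::::
gen 5: Z::Z::Z:::Z::Z:::::::::
gen 6: ::Z::Z:::Z::Z:::::::::Z
gen 7: :Z::Z:::Z::Z:::::::::Z:
gen 8: Z::Z:::Z::Z:::::::::Z::
gen 9: ::Z:::Z::Z:::::::::Z::Z
gen 10: :Z:::Z::Z:::::::::Z::Z:
gen 11: Z:::Z::Z:::::::::Z::Z::
gen 12: :::Z::Z:::::::::Z::Z::Z
gen 13: ::Z::Z:::::::::Z::Z::Z:
gen 14: :Z::Z:::::::::Z::Z::Z::
gen 15: Z::Z:::::::::Z::Z::Z:::
gen 16: ::Z:::::::::Z::Z::Z:::Z
gen 17: :Z:::::::::Z::Z::Z:::Z:
gen 18: Z:::::::::Z::Z::Z:::Z::
gen 19: :::::::::Z::Z::Z:::Z::Z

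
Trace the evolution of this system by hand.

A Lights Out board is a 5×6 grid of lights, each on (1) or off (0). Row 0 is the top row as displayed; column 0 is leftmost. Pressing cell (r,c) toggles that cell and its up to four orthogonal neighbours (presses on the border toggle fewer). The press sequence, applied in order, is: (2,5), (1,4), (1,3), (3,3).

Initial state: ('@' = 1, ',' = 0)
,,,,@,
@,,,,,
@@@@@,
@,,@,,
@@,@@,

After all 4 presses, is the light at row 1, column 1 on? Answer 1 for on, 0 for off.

t=0: ,,,,@,
@,,,,,
@@@@@,
@,,@,,
@@,@@,
t=1: ,,,,@,
@,,,,@
@@@@,@
@,,@,@
@@,@@,
t=2: ,,,,,,
@,,@@,
@@@@@@
@,,@,@
@@,@@,
t=3: ,,,@,,
@,@,,,
@@@,@@
@,,@,@
@@,@@,
t=4: ,,,@,,
@,@,,,
@@@@@@
@,@,@@
@@,,@,

0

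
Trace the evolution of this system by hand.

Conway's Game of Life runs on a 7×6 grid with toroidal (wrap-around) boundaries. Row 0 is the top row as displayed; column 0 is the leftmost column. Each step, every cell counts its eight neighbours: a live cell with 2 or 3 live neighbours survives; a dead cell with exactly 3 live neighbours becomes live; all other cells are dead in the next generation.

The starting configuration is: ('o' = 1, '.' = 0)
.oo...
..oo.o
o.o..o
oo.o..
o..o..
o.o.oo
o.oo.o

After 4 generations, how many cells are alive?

gen 0: .oo...
..oo.o
o.o..o
oo.o..
o..o..
o.o.oo
o.oo.o
gen 1: .....o
...ooo
.....o
...oo.
...o..
..o...
......
gen 2: .....o
o....o
.....o
...oo.
..ooo.
......
......
gen 3: o....o
o...oo
o....o
..o..o
..o.o.
...o..
......
gen 4: o...o.
.o..o.
.o....
oo.ooo
..o.o.
...o..
......

13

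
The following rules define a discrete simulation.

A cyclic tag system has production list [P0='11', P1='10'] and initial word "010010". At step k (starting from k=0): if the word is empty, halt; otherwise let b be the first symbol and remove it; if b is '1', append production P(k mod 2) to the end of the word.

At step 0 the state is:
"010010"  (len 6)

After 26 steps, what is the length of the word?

[0] "010010"  (len 6)
[1] "10010"  (len 5)
[2] "001010"  (len 6)
[3] "01010"  (len 5)
[4] "1010"  (len 4)
[5] "01011"  (len 5)
[6] "1011"  (len 4)
[7] "01111"  (len 5)
[8] "1111"  (len 4)
[9] "11111"  (len 5)
[10] "111110"  (len 6)
[11] "1111011"  (len 7)
[12] "11101110"  (len 8)
[13] "110111011"  (len 9)
[14] "1011101110"  (len 10)
[15] "01110111011"  (len 11)
[16] "1110111011"  (len 10)
[17] "11011101111"  (len 11)
[18] "101110111110"  (len 12)
[19] "0111011111011"  (len 13)
[20] "111011111011"  (len 12)
[21] "1101111101111"  (len 13)
[22] "10111110111110"  (len 14)
[23] "011111011111011"  (len 15)
[24] "11111011111011"  (len 14)
[25] "111101111101111"  (len 15)
[26] "1110111110111110"  (len 16)

16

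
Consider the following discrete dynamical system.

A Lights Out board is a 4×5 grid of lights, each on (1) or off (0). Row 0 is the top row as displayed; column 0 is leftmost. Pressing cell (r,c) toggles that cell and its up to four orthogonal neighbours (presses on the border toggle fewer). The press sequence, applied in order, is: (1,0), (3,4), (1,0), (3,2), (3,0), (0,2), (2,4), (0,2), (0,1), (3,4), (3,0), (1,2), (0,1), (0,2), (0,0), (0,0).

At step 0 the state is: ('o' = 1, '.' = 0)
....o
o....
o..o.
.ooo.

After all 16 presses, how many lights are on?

10

[0] ....o
o....
o..o.
.ooo.
[1] o...o
.o...
...o.
.ooo.
[2] o...o
.o...
...oo
.oo.o
[3] ....o
o....
o..oo
.oo.o
[4] ....o
o....
o.ooo
...oo
[5] ....o
o....
..ooo
oo.oo
[6] .oooo
o.o..
..ooo
oo.oo
[7] .oooo
o.o.o
..o..
oo.o.
[8] ....o
o...o
..o..
oo.o.
[9] ooo.o
oo..o
..o..
oo.o.
[10] ooo.o
oo..o
..o.o
oo..o
[11] ooo.o
oo..o
o.o.o
....o
[12] oo..o
o.ooo
o...o
....o
[13] ..o.o
ooooo
o...o
....o
[14] .o.oo
oo.oo
o...o
....o
[15] o..oo
.o.oo
o...o
....o
[16] .o.oo
oo.oo
o...o
....o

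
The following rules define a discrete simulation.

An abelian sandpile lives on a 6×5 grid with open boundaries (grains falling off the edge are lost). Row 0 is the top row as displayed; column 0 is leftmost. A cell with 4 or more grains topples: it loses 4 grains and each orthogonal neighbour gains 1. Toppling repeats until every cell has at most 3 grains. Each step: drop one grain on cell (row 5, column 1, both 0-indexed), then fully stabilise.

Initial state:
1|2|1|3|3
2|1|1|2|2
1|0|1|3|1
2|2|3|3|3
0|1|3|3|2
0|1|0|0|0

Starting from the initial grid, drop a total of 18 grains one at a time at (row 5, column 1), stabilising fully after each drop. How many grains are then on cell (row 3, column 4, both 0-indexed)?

1

t=0: 1|2|1|3|3
2|1|1|2|2
1|0|1|3|1
2|2|3|3|3
0|1|3|3|2
0|1|0|0|0
t=1: 1|2|1|3|3
2|1|1|2|2
1|0|1|3|1
2|2|3|3|3
0|1|3|3|2
0|2|0|0|0
t=2: 1|2|1|3|3
2|1|1|2|2
1|0|1|3|1
2|2|3|3|3
0|1|3|3|2
0|3|0|0|0
t=3: 1|2|1|3|3
2|1|1|2|2
1|0|1|3|1
2|2|3|3|3
0|2|3|3|2
1|0|1|0|0
t=4: 1|2|1|3|3
2|1|1|2|2
1|0|1|3|1
2|2|3|3|3
0|2|3|3|2
1|1|1|0|0
t=5: 1|2|1|3|3
2|1|1|2|2
1|0|1|3|1
2|2|3|3|3
0|2|3|3|2
1|2|1|0|0
t=6: 1|2|1|3|3
2|1|1|2|2
1|0|1|3|1
2|2|3|3|3
0|2|3|3|2
1|3|1|0|0
t=7: 1|2|1|3|3
2|1|1|2|2
1|0|1|3|1
2|2|3|3|3
0|3|3|3|2
2|0|2|0|0
t=8: 1|2|1|3|3
2|1|1|2|2
1|0|1|3|1
2|2|3|3|3
0|3|3|3|2
2|1|2|0|0
t=9: 1|2|1|3|3
2|1|1|2|2
1|0|1|3|1
2|2|3|3|3
0|3|3|3|2
2|2|2|0|0
t=10: 1|2|1|3|3
2|1|1|2|2
1|0|1|3|1
2|2|3|3|3
0|3|3|3|2
2|3|2|0|0
t=11: 1|2|1|3|3
2|1|1|3|2
1|1|3|0|3
3|0|2|3|1
1|2|3|2|0
3|2|0|2|1
t=12: 1|2|1|3|3
2|1|1|3|2
1|1|3|0|3
3|0|2|3|1
1|2|3|2|0
3|3|0|2|1
t=13: 1|2|1|3|3
2|1|1|3|2
1|1|3|0|3
3|0|2|3|1
2|3|3|2|0
0|1|1|2|1
t=14: 1|2|1|3|3
2|1|1|3|2
1|1|3|0|3
3|0|2|3|1
2|3|3|2|0
0|2|1|2|1
t=15: 1|2|1|3|3
2|1|1|3|2
1|1|3|0|3
3|0|2|3|1
2|3|3|2|0
0|3|1|2|1
t=16: 1|2|1|3|3
2|1|1|3|2
1|1|3|0|3
3|1|3|3|1
3|1|0|3|0
1|1|3|2|1
t=17: 1|2|1|3|3
2|1|1|3|2
1|1|3|0|3
3|1|3|3|1
3|1|0|3|0
1|2|3|2|1
t=18: 1|2|1|3|3
2|1|1|3|2
1|1|3|0|3
3|1|3|3|1
3|1|0|3|0
1|3|3|2|1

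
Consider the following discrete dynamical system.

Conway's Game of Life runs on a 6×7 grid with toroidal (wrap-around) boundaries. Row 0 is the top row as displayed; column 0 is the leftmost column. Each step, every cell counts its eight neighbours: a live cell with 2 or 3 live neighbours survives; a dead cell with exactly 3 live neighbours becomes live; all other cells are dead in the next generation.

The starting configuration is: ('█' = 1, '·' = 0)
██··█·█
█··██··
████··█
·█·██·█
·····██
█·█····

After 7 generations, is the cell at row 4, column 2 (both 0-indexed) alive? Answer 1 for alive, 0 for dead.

[0] ██··█·█
█··██··
████··█
·█·██·█
·····██
█·█····
[1] ··█·███
····█··
······█
·█·██··
·██████
·······
[2] ···███·
···██·█
···███·
·█····█
██···█·
██·····
[3] █·██·██
··█···█
█·██··█
·██···█
··█····
███··█·
[4] ···███·
····█··
···█·██
······█
···█··█
█···██·
[5] ···█··█
······█
····███
█···█·█
█···█·█
·······
[6] ·······
█···█·█
····█··
···██··
█·····█
█····██
[7] ·······
·····█·
····█··
···███·
█···█··
█····█·

0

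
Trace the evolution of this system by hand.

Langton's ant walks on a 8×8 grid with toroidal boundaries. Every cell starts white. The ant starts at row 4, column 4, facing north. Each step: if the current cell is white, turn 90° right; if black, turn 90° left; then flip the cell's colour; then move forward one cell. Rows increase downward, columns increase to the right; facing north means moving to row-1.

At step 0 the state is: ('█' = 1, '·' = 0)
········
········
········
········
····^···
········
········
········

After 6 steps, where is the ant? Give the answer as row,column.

gen 0: ········
········
········
········
····^···
········
········
········
gen 1: ········
········
········
········
····█>··
········
········
········
gen 2: ········
········
········
········
····██··
·····v··
········
········
gen 3: ········
········
········
········
····██··
····<█··
········
········
gen 4: ········
········
········
········
····^█··
····██··
········
········
gen 5: ········
········
········
········
···<·█··
····██··
········
········
gen 6: ········
········
········
···^····
···█·█··
····██··
········
········

3,3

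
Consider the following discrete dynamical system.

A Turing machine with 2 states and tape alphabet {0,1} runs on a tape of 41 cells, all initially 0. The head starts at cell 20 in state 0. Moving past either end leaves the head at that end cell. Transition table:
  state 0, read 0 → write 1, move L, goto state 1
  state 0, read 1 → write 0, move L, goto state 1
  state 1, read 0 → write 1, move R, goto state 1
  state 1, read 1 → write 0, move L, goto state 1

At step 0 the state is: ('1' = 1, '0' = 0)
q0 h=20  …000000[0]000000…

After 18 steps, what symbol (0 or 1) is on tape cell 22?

1

k=0  q0 h=20  …000000[0]000000…
k=1  q1 h=19  …000000[0]100000…
k=2  q1 h=20  …000001[1]000000…
k=3  q1 h=19  …000000[1]000000…
k=4  q1 h=18  …000000[0]000000…
k=5  q1 h=19  …000001[0]000000…
k=6  q1 h=20  …000011[0]000000…
k=7  q1 h=21  …000111[0]000000…
k=8  q1 h=22  …001111[0]000000…
k=9  q1 h=23  …011111[0]000000…
k=10  q1 h=24  …111111[0]000000…
k=11  q1 h=25  …111111[0]000000…
k=12  q1 h=26  …111111[0]000000…
k=13  q1 h=27  …111111[0]000000…
k=14  q1 h=28  …111111[0]000000…
k=15  q1 h=29  …111111[0]000000…
k=16  q1 h=30  …111111[0]000000…
k=17  q1 h=31  …111111[0]000000…
k=18  q1 h=32  …111111[0]000000…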